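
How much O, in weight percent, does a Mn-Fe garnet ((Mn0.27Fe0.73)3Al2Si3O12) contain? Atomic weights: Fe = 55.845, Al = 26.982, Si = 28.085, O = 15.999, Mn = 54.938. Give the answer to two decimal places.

38.63 weight percent

Molar mass of (Mn0.27Fe0.73)3Al2Si3O12: 0.81×54.938 + 2.19×55.845 + 2×26.982 + 3×28.085 + 12×15.999 = 497.007 g/mol.
Mass of O per formula unit: 12 × 15.999 = 191.988 g.
Weight fraction O = 191.988 / 497.007 = 0.3863.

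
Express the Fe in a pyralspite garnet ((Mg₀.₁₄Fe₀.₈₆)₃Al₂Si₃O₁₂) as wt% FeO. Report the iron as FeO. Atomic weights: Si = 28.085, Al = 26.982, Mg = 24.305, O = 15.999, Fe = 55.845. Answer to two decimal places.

Formula mass = 484.495 g/mol.
2.58 Fe → 2.5800 mol FeO per formula unit; M(FeO) = 71.844, so FeO mass = 185.358 g.
185.358/484.495 × 100 = 38.26 wt%.

38.26 wt%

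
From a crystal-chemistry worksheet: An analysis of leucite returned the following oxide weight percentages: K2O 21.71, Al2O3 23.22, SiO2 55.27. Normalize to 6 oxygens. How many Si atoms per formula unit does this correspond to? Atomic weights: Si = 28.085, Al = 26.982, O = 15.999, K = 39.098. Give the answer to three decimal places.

K2O (M=94.195): mol = 0.23048; K = 0.46096, O = 0.23048.
Al2O3 (M=101.961): mol = 0.22773; Al = 0.45546, O = 0.68319.
SiO2 (M=60.083): mol = 0.91989; Si = 0.91989, O = 1.83978.
ΣO = 2.75345; factor = 6/ΣO = 2.17908.
Si apfu = 0.91989 × 2.17908 = 2.005.

2.005 Si apfu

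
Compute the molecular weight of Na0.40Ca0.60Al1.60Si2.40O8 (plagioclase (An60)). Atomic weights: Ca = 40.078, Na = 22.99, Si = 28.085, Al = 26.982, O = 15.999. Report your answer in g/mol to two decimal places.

271.81 g/mol

Na: 0.40 × 22.99 = 9.1960
Ca: 0.60 × 40.078 = 24.0468
Al: 1.60 × 26.982 = 43.1712
Si: 2.40 × 28.085 = 67.4040
O: 8 × 15.999 = 127.9920
Summing the contributions gives the formula mass.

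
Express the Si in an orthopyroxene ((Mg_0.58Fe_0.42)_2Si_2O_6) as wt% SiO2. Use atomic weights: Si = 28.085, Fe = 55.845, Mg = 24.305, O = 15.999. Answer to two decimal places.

52.87 wt%

Molar mass of (Mg_0.58Fe_0.42)_2Si_2O_6 = 1.16*24.305 + 0.84*55.845 + 2*28.085 + 6*15.999 = 227.268 g/mol.
Each formula unit contains 2 Si, equivalent to 2/1 = 2.0000 mol SiO2.
M(SiO2) = 1×28.085 + 2×15.999 = 60.083 g/mol.
Mass of SiO2 per formula unit = 2.0000 × 60.083 = 120.166 g.
SiO2 wt% = 120.166 / 227.268 × 100 = 52.87%.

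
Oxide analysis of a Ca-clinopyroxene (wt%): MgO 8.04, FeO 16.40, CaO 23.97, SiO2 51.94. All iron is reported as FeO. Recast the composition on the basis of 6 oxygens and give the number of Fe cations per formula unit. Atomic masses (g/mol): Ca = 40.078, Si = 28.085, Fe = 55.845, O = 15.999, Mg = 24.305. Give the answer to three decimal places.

MgO (M=40.304): mol = 0.19948; Mg = 0.19948, O = 0.19948.
FeO (M=71.844): mol = 0.22827; Fe = 0.22827, O = 0.22827.
CaO (M=56.077): mol = 0.42745; Ca = 0.42745, O = 0.42745.
SiO2 (M=60.083): mol = 0.86447; Si = 0.86447, O = 1.72894.
ΣO = 2.58414; factor = 6/ΣO = 2.32186.
Fe apfu = 0.22827 × 2.32186 = 0.530.

0.530 Fe apfu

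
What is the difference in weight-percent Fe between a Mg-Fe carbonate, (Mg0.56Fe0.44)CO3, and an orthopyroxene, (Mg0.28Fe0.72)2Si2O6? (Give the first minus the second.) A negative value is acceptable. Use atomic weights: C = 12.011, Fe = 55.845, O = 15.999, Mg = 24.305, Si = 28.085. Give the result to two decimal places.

M((Mg0.56Fe0.44)CO3) = 98.191 g/mol, so wt% Fe = 24.572/98.191 × 100 = 25.02%.
M((Mg0.28Fe0.72)2Si2O6) = 246.192 g/mol, so wt% Fe = 80.417/246.192 × 100 = 32.66%.
25.02 − 32.66 = -7.64 pp.

-7.64 percentage points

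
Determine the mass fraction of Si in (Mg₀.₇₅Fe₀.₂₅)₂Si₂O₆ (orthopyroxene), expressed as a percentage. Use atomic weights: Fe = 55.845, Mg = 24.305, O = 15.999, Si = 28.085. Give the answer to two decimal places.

M((Mg₀.₇₅Fe₀.₂₅)₂Si₂O₆) = 216.544 g/mol.
Si contributes 2 × 28.085 = 56.170 g per mole.
56.170/216.544 = 0.2594 → 25.94%.

25.94 wt%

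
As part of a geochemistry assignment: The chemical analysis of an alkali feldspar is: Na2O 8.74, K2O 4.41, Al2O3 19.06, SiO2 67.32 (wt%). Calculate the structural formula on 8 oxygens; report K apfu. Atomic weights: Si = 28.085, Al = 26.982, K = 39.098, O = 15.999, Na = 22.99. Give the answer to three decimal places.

8.74 wt% Na2O ÷ 61.979 g/mol = 0.14102 mol, giving 0.28204 Na and 0.14102 O.
4.41 wt% K2O ÷ 94.195 g/mol = 0.04682 mol, giving 0.09364 K and 0.04682 O.
19.06 wt% Al2O3 ÷ 101.961 g/mol = 0.18693 mol, giving 0.37386 Al and 0.56079 O.
67.32 wt% SiO2 ÷ 60.083 g/mol = 1.12045 mol, giving 1.12045 Si and 2.24090 O.
Oxygen sums to 2.98953; scaling by 8/2.98953 = 2.67601 puts the formula on 8 O.
K: 0.09364 × 2.67601 = 0.251 atoms per formula unit.

0.251 K apfu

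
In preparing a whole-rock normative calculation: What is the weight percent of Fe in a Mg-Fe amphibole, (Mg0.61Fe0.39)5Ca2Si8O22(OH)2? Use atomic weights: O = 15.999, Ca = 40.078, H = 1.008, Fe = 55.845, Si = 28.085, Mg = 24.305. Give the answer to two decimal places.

12.46 mass %

Formula mass = 3.05·24.305 + 1.95·55.845 + 2·40.078 + 8·28.085 + 24·15.999 + 2·1.008 = 873.856 g/mol, of which 108.898 g is Fe.
So Fe makes up 108.898/873.856 = 0.1246 of the mass, i.e. 12.46%.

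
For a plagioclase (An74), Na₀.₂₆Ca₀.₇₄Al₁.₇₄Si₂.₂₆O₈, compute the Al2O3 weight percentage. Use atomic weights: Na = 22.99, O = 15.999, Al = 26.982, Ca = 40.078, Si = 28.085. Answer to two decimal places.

M(Na₀.₂₆Ca₀.₇₄Al₁.₇₄Si₂.₂₆O₈) = 274.048 g/mol; M(Al2O3) = 101.961 g/mol.
Moles Al2O3 per formula unit = 1.74 Al ÷ 2 = 0.8700.
Al2O3 fraction = (0.8700 × 101.961) / 274.048 = 88.706/274.048 = 0.3237.

32.37 wt%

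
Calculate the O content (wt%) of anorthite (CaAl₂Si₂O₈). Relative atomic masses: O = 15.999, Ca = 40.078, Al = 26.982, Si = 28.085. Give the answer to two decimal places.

46.01 wt%

Molar mass of CaAl₂Si₂O₈: 1*40.078 + 2*26.982 + 2*28.085 + 8*15.999 = 278.204 g/mol.
Mass of O per formula unit: 8 × 15.999 = 127.992 g.
Weight fraction O = 127.992 / 278.204 = 0.4601.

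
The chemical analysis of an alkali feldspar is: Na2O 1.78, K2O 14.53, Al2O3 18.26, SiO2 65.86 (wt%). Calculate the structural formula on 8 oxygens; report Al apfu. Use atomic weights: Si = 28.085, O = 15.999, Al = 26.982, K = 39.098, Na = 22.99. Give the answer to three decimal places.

0.984 Al apfu

Na2O: 1.78/61.979 = 0.02872 mol → 0.05744 mol Na, 0.02872 mol O.
K2O: 14.53/94.195 = 0.15425 mol → 0.30850 mol K, 0.15425 mol O.
Al2O3: 18.26/101.961 = 0.17909 mol → 0.35818 mol Al, 0.53727 mol O.
SiO2: 65.86/60.083 = 1.09615 mol → 1.09615 mol Si, 2.19230 mol O.
Total oxygen = 2.91254 mol. Normalization factor = 8/2.91254 = 2.74674.
Al per 8 O = 0.35818 × 2.74674 = 0.984.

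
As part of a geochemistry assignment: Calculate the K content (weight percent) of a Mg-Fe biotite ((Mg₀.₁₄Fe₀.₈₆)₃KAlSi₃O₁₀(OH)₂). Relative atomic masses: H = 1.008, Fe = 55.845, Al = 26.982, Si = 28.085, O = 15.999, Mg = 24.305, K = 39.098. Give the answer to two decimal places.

Molar mass of (Mg₀.₁₄Fe₀.₈₆)₃KAlSi₃O₁₀(OH)₂: 0.42×24.305 + 2.58×55.845 + 1×39.098 + 1×26.982 + 3×28.085 + 12×15.999 + 2×1.008 = 498.627 g/mol.
Mass of K per formula unit: 1 × 39.098 = 39.098 g.
Weight fraction K = 39.098 / 498.627 = 0.0784.

7.84 weight percent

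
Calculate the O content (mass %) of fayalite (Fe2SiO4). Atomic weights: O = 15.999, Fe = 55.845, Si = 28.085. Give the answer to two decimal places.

31.41 mass %

Formula mass = 2*55.845 + 1*28.085 + 4*15.999 = 203.771 g/mol, of which 63.996 g is O.
So O makes up 63.996/203.771 = 0.3141 of the mass, i.e. 31.41%.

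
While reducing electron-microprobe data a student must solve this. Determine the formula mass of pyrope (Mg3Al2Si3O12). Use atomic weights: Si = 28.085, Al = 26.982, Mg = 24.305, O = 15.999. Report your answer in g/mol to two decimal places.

Mg: 3 × 24.305 = 72.9150
Al: 2 × 26.982 = 53.9640
Si: 3 × 28.085 = 84.2550
O: 12 × 15.999 = 191.9880
Summing the contributions gives the formula mass.

403.12 g/mol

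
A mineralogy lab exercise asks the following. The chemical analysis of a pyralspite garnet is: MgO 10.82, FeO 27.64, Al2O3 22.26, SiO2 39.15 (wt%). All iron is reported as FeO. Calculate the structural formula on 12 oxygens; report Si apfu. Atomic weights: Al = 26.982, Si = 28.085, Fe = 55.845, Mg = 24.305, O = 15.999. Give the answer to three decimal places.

2.994 Si apfu

10.82 wt% MgO ÷ 40.304 g/mol = 0.26846 mol, giving 0.26846 Mg and 0.26846 O.
27.64 wt% FeO ÷ 71.844 g/mol = 0.38472 mol, giving 0.38472 Fe and 0.38472 O.
22.26 wt% Al2O3 ÷ 101.961 g/mol = 0.21832 mol, giving 0.43664 Al and 0.65496 O.
39.15 wt% SiO2 ÷ 60.083 g/mol = 0.65160 mol, giving 0.65160 Si and 1.30320 O.
Oxygen sums to 2.61134; scaling by 12/2.61134 = 4.59534 puts the formula on 12 O.
Si: 0.65160 × 4.59534 = 2.994 atoms per formula unit.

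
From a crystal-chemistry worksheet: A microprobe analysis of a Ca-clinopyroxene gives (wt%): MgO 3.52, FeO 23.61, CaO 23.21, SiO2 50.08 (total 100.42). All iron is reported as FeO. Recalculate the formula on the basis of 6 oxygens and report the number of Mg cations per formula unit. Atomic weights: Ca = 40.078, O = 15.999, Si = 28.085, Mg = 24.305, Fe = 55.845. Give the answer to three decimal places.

MgO (M=40.304): mol = 0.08734; Mg = 0.08734, O = 0.08734.
FeO (M=71.844): mol = 0.32863; Fe = 0.32863, O = 0.32863.
CaO (M=56.077): mol = 0.41390; Ca = 0.41390, O = 0.41390.
SiO2 (M=60.083): mol = 0.83351; Si = 0.83351, O = 1.66702.
ΣO = 2.49689; factor = 6/ΣO = 2.40299.
Mg apfu = 0.08734 × 2.40299 = 0.210.

0.210 Mg apfu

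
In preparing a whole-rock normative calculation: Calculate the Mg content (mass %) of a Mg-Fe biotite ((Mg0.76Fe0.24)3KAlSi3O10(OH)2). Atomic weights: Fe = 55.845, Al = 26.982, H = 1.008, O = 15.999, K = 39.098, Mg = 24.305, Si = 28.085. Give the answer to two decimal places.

12.60 mass %

Molar mass of (Mg0.76Fe0.24)3KAlSi3O10(OH)2: 2.28·24.305 + 0.72·55.845 + 1·39.098 + 1·26.982 + 3·28.085 + 12·15.999 + 2·1.008 = 439.963 g/mol.
Mass of Mg per formula unit: 2.28 × 24.305 = 55.415 g.
Weight fraction Mg = 55.415 / 439.963 = 0.1260.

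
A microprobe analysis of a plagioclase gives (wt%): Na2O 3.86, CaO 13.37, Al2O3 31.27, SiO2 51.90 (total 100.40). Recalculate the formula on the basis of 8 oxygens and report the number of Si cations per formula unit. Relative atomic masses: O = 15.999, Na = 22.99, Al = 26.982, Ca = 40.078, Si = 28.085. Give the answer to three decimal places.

2.344 Si apfu

Na2O: 3.86/61.979 = 0.06228 mol → 0.12456 mol Na, 0.06228 mol O.
CaO: 13.37/56.077 = 0.23842 mol → 0.23842 mol Ca, 0.23842 mol O.
Al2O3: 31.27/101.961 = 0.30669 mol → 0.61338 mol Al, 0.92007 mol O.
SiO2: 51.90/60.083 = 0.86381 mol → 0.86381 mol Si, 1.72762 mol O.
Total oxygen = 2.94839 mol. Normalization factor = 8/2.94839 = 2.71335.
Si per 8 O = 0.86381 × 2.71335 = 2.344.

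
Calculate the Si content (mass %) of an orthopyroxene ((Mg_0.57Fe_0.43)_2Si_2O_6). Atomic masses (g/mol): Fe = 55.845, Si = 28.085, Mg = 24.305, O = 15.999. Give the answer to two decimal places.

M((Mg_0.57Fe_0.43)_2Si_2O_6) = 227.898 g/mol.
Si contributes 2 × 28.085 = 56.170 g per mole.
56.170/227.898 = 0.2465 → 24.65%.

24.65 mass %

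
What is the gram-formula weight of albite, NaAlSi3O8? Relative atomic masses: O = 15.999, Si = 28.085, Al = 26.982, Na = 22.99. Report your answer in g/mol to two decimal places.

262.22 g/mol

M = 1×22.99 + 1×26.982 + 3×28.085 + 8×15.999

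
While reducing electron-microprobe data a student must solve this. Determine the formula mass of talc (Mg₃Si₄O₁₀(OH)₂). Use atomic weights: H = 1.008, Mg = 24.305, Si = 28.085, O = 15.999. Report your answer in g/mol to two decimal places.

379.26 g/mol

Mg: 3 × 24.305 = 72.9150
Si: 4 × 28.085 = 112.3400
O: 12 × 15.999 = 191.9880
H: 2 × 1.008 = 2.0160
Summing the contributions gives the formula mass.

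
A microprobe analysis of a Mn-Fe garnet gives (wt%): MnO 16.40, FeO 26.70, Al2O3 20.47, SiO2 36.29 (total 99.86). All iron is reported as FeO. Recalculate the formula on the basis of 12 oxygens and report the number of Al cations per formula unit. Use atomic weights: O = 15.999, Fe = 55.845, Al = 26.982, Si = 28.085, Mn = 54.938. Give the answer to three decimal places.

MnO (M=70.937): mol = 0.23119; Mn = 0.23119, O = 0.23119.
FeO (M=71.844): mol = 0.37164; Fe = 0.37164, O = 0.37164.
Al2O3 (M=101.961): mol = 0.20076; Al = 0.40152, O = 0.60228.
SiO2 (M=60.083): mol = 0.60400; Si = 0.60400, O = 1.20800.
ΣO = 2.41311; factor = 12/ΣO = 4.97284.
Al apfu = 0.40152 × 4.97284 = 1.997.

1.997 Al apfu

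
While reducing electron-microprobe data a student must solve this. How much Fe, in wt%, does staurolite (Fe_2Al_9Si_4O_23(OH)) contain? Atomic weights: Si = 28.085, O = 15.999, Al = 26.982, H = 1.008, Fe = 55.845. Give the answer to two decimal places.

Molar mass of Fe_2Al_9Si_4O_23(OH): 2×55.845 + 9×26.982 + 4×28.085 + 24×15.999 + 1×1.008 = 851.852 g/mol.
Mass of Fe per formula unit: 2 × 55.845 = 111.690 g.
Weight fraction Fe = 111.690 / 851.852 = 0.1311.

13.11 wt%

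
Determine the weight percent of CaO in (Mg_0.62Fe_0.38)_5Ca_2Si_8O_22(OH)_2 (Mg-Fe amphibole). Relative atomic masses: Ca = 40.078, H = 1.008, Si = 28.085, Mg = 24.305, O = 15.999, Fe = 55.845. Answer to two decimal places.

12.86 wt%

Molar mass of (Mg_0.62Fe_0.38)_5Ca_2Si_8O_22(OH)_2 = 3.10*24.305 + 1.90*55.845 + 2*40.078 + 8*28.085 + 24*15.999 + 2*1.008 = 872.279 g/mol.
Each formula unit contains 2 Ca, equivalent to 2/1 = 2.0000 mol CaO.
M(CaO) = 1×40.078 + 1×15.999 = 56.077 g/mol.
Mass of CaO per formula unit = 2.0000 × 56.077 = 112.154 g.
CaO wt% = 112.154 / 872.279 × 100 = 12.86%.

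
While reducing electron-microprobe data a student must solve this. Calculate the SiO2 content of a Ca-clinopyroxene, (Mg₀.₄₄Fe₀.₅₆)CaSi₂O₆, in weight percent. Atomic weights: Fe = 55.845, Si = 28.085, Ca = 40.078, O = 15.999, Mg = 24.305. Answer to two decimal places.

Molar mass of (Mg₀.₄₄Fe₀.₅₆)CaSi₂O₆ = 0.44×24.305 + 0.56×55.845 + 1×40.078 + 2×28.085 + 6×15.999 = 234.209 g/mol.
Each formula unit contains 2 Si, equivalent to 2/1 = 2.0000 mol SiO2.
M(SiO2) = 1×28.085 + 2×15.999 = 60.083 g/mol.
Mass of SiO2 per formula unit = 2.0000 × 60.083 = 120.166 g.
SiO2 wt% = 120.166 / 234.209 × 100 = 51.31%.

51.31 wt%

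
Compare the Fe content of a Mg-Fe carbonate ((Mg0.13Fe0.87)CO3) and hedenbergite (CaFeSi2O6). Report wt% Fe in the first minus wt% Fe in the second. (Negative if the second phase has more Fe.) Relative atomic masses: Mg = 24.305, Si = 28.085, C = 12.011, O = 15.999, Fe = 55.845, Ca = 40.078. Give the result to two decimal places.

First mineral: 48.585 g Fe in 111.753 g formula = 43.48 wt% Fe.
Second mineral: 55.845 g Fe in 248.087 g formula = 22.51 wt% Fe.
43.48% − 22.51% gives a difference of 20.97 percentage points.

20.97 percentage points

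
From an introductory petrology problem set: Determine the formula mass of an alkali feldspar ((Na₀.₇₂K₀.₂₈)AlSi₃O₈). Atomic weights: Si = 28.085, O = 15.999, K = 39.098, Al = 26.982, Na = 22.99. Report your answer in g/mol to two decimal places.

266.73 g/mol

Na: 0.72 × 22.99 = 16.5528
K: 0.28 × 39.098 = 10.9474
Al: 1 × 26.982 = 26.9820
Si: 3 × 28.085 = 84.2550
O: 8 × 15.999 = 127.9920
Summing the contributions gives the formula mass.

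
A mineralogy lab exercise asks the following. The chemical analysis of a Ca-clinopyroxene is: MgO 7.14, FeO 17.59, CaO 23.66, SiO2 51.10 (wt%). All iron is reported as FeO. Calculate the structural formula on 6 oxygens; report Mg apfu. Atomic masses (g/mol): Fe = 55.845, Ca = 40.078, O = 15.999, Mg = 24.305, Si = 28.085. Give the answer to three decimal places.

7.14 wt% MgO ÷ 40.304 g/mol = 0.17715 mol, giving 0.17715 Mg and 0.17715 O.
17.59 wt% FeO ÷ 71.844 g/mol = 0.24484 mol, giving 0.24484 Fe and 0.24484 O.
23.66 wt% CaO ÷ 56.077 g/mol = 0.42192 mol, giving 0.42192 Ca and 0.42192 O.
51.10 wt% SiO2 ÷ 60.083 g/mol = 0.85049 mol, giving 0.85049 Si and 1.70098 O.
Oxygen sums to 2.54489; scaling by 6/2.54489 = 2.35767 puts the formula on 6 O.
Mg: 0.17715 × 2.35767 = 0.418 atoms per formula unit.

0.418 Mg apfu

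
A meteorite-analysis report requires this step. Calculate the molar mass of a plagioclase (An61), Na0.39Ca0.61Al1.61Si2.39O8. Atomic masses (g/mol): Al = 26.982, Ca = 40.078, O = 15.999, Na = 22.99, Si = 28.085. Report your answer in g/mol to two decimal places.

M = 0.39(22.99) + 0.61(40.078) + 1.61(26.982) + 2.39(28.085) + 8(15.999)

271.97 g/mol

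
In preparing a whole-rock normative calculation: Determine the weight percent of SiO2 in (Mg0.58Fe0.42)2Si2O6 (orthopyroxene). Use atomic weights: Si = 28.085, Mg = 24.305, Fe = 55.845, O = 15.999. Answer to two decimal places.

52.87 wt%

Formula mass = 227.268 g/mol.
2 Si → 2.0000 mol SiO2 per formula unit; M(SiO2) = 60.083, so SiO2 mass = 120.166 g.
120.166/227.268 × 100 = 52.87 wt%.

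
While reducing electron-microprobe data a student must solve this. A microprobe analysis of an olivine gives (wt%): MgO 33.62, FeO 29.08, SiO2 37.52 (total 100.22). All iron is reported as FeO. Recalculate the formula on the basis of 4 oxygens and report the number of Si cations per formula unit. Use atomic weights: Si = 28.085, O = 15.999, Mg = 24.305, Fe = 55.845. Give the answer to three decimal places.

1.004 Si apfu

33.62 wt% MgO ÷ 40.304 g/mol = 0.83416 mol, giving 0.83416 Mg and 0.83416 O.
29.08 wt% FeO ÷ 71.844 g/mol = 0.40477 mol, giving 0.40477 Fe and 0.40477 O.
37.52 wt% SiO2 ÷ 60.083 g/mol = 0.62447 mol, giving 0.62447 Si and 1.24894 O.
Oxygen sums to 2.48787; scaling by 4/2.48787 = 1.60780 puts the formula on 4 O.
Si: 0.62447 × 1.60780 = 1.004 atoms per formula unit.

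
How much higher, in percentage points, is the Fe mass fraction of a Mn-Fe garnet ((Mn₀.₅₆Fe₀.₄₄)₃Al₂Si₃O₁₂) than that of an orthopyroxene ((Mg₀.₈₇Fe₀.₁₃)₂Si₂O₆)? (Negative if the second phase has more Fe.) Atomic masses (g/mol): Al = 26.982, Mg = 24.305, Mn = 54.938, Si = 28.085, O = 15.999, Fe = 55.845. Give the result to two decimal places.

Fe in (Mn₀.₅₆Fe₀.₄₄)₃Al₂Si₃O₁₂: molar mass 496.218 g/mol; 1.32×55.845 = 73.715 g → 14.86 wt%.
Fe in (Mg₀.₈₇Fe₀.₁₃)₂Si₂O₆: molar mass 208.974 g/mol; 0.26×55.845 = 14.520 g → 6.95 wt%.
Difference = 14.86 − 6.95 = 7.91 percentage points.

7.91 percentage points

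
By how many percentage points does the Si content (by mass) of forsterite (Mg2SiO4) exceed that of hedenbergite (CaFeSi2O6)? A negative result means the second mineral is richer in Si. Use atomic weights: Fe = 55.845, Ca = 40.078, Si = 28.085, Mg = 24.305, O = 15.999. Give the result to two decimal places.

-2.68 percentage points

First mineral: 28.085 g Si in 140.691 g formula = 19.96 wt% Si.
Second mineral: 56.170 g Si in 248.087 g formula = 22.64 wt% Si.
19.96% − 22.64% gives a difference of -2.68 percentage points.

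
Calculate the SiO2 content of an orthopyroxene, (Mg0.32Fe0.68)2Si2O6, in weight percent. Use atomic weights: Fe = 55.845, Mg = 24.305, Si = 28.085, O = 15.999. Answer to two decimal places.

49.32 wt%

M((Mg0.32Fe0.68)2Si2O6) = 243.668 g/mol; M(SiO2) = 60.083 g/mol.
Moles SiO2 per formula unit = 2 Si ÷ 1 = 2.0000.
SiO2 fraction = (2.0000 × 60.083) / 243.668 = 120.166/243.668 = 0.4932.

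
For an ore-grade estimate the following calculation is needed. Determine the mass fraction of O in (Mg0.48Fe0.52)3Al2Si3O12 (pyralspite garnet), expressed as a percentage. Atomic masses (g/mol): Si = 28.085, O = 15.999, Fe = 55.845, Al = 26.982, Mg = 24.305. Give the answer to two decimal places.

M((Mg0.48Fe0.52)3Al2Si3O12) = 452.324 g/mol.
O contributes 12 × 15.999 = 191.988 g per mole.
191.988/452.324 = 0.4244 → 42.44%.

42.44 wt%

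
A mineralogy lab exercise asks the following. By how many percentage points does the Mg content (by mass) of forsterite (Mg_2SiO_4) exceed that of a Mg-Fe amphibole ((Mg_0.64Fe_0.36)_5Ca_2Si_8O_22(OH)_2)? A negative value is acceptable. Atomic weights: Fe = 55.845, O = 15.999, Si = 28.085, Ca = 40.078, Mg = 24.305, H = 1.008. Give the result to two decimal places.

25.60 percentage points

First mineral: 48.610 g Mg in 140.691 g formula = 34.55 wt% Mg.
Second mineral: 77.776 g Mg in 869.125 g formula = 8.95 wt% Mg.
34.55% − 8.95% gives a difference of 25.60 percentage points.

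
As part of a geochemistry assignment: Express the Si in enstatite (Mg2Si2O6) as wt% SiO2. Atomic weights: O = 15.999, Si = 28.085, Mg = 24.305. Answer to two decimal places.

Molar mass of Mg2Si2O6 = 2*24.305 + 2*28.085 + 6*15.999 = 200.774 g/mol.
Each formula unit contains 2 Si, equivalent to 2/1 = 2.0000 mol SiO2.
M(SiO2) = 1×28.085 + 2×15.999 = 60.083 g/mol.
Mass of SiO2 per formula unit = 2.0000 × 60.083 = 120.166 g.
SiO2 wt% = 120.166 / 200.774 × 100 = 59.85%.

59.85 wt%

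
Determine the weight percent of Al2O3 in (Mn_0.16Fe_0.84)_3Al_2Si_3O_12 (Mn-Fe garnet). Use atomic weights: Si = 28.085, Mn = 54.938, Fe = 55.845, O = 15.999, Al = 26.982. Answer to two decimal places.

20.50 wt%

M((Mn_0.16Fe_0.84)_3Al_2Si_3O_12) = 497.307 g/mol; M(Al2O3) = 101.961 g/mol.
Moles Al2O3 per formula unit = 2 Al ÷ 2 = 1.0000.
Al2O3 fraction = (1.0000 × 101.961) / 497.307 = 101.961/497.307 = 0.2050.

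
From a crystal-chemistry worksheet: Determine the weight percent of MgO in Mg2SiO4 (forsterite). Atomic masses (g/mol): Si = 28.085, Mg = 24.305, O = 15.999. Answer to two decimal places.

Formula mass = 140.691 g/mol.
2 Mg → 2.0000 mol MgO per formula unit; M(MgO) = 40.304, so MgO mass = 80.608 g.
80.608/140.691 × 100 = 57.29 wt%.

57.29 wt%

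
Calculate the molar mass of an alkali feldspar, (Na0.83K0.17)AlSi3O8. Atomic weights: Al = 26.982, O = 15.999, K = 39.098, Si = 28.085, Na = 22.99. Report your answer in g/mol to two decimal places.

Na: 0.83 × 22.99 = 19.0817
K: 0.17 × 39.098 = 6.6467
Al: 1 × 26.982 = 26.9820
Si: 3 × 28.085 = 84.2550
O: 8 × 15.999 = 127.9920
Summing the contributions gives the formula mass.

264.96 g/mol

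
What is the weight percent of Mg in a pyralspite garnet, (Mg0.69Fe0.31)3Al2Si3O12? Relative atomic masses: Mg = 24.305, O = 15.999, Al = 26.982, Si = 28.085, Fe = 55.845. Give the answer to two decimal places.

Molar mass of (Mg0.69Fe0.31)3Al2Si3O12: 2.07·24.305 + 0.93·55.845 + 2·26.982 + 3·28.085 + 12·15.999 = 432.454 g/mol.
Mass of Mg per formula unit: 2.07 × 24.305 = 50.311 g.
Weight fraction Mg = 50.311 / 432.454 = 0.1163.

11.63 wt%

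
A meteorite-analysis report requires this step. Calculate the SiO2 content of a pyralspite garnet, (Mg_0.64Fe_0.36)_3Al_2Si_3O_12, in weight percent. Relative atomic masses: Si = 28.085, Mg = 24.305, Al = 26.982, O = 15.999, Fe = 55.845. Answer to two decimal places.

Molar mass of (Mg_0.64Fe_0.36)_3Al_2Si_3O_12 = 1.92×24.305 + 1.08×55.845 + 2×26.982 + 3×28.085 + 12×15.999 = 437.185 g/mol.
Each formula unit contains 3 Si, equivalent to 3/1 = 3.0000 mol SiO2.
M(SiO2) = 1×28.085 + 2×15.999 = 60.083 g/mol.
Mass of SiO2 per formula unit = 3.0000 × 60.083 = 180.249 g.
SiO2 wt% = 180.249 / 437.185 × 100 = 41.23%.

41.23 wt%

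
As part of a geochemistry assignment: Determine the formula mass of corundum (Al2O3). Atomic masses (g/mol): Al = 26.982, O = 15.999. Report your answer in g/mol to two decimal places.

M = 2×26.982 + 3×15.999

101.96 g/mol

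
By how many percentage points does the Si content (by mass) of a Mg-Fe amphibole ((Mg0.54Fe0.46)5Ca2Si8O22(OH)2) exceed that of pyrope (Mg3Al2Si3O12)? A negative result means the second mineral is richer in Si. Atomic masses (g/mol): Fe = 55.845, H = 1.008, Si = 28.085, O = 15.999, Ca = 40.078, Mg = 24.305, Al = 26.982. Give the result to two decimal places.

Si in (Mg0.54Fe0.46)5Ca2Si8O22(OH)2: molar mass 884.895 g/mol; 8×28.085 = 224.680 g → 25.39 wt%.
Si in Mg3Al2Si3O12: molar mass 403.122 g/mol; 3×28.085 = 84.255 g → 20.90 wt%.
Difference = 25.39 − 20.90 = 4.49 percentage points.

4.49 percentage points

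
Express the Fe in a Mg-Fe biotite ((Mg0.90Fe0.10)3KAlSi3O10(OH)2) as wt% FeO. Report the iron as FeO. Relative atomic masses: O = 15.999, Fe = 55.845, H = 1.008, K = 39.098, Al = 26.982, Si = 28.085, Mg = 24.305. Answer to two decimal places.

M((Mg0.90Fe0.10)3KAlSi3O10(OH)2) = 426.716 g/mol; M(FeO) = 71.844 g/mol.
Moles FeO per formula unit = 0.30 Fe ÷ 1 = 0.3000.
FeO fraction = (0.3000 × 71.844) / 426.716 = 21.553/426.716 = 0.0505.

5.05 wt%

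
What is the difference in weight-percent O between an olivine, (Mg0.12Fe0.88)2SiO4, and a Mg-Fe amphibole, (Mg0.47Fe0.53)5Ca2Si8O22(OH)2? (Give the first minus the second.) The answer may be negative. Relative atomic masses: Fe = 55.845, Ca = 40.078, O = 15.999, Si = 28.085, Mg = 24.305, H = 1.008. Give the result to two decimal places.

First mineral: 63.996 g O in 196.201 g formula = 32.62 wt% O.
Second mineral: 383.976 g O in 895.934 g formula = 42.86 wt% O.
32.62% − 42.86% gives a difference of -10.24 percentage points.

-10.24 percentage points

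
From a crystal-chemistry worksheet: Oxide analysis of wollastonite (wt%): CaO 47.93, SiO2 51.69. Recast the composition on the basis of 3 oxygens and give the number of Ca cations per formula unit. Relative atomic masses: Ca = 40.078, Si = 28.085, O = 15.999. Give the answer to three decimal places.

0.996 Ca apfu

CaO (M=56.077): mol = 0.85472; Ca = 0.85472, O = 0.85472.
SiO2 (M=60.083): mol = 0.86031; Si = 0.86031, O = 1.72062.
ΣO = 2.57534; factor = 3/ΣO = 1.16489.
Ca apfu = 0.85472 × 1.16489 = 0.996.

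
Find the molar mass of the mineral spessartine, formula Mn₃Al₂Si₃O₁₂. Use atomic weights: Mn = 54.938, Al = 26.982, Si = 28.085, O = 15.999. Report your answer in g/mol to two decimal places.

M = 3·54.938 + 2·26.982 + 3·28.085 + 12·15.999

495.02 g/mol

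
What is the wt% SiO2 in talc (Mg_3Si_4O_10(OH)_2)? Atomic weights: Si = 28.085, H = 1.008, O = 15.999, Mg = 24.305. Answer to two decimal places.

63.37 wt%

Molar mass of Mg_3Si_4O_10(OH)_2 = 3*24.305 + 4*28.085 + 12*15.999 + 2*1.008 = 379.259 g/mol.
Each formula unit contains 4 Si, equivalent to 4/1 = 4.0000 mol SiO2.
M(SiO2) = 1×28.085 + 2×15.999 = 60.083 g/mol.
Mass of SiO2 per formula unit = 4.0000 × 60.083 = 240.332 g.
SiO2 wt% = 240.332 / 379.259 × 100 = 63.37%.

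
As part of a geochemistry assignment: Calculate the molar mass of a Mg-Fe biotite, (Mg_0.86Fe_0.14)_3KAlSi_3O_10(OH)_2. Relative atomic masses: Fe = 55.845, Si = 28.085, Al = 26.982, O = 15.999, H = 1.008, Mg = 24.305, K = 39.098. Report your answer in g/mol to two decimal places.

430.50 g/mol

Mg: 2.58 × 24.305 = 62.7069
Fe: 0.42 × 55.845 = 23.4549
K: 1 × 39.098 = 39.0980
Al: 1 × 26.982 = 26.9820
Si: 3 × 28.085 = 84.2550
O: 12 × 15.999 = 191.9880
H: 2 × 1.008 = 2.0160
Summing the contributions gives the formula mass.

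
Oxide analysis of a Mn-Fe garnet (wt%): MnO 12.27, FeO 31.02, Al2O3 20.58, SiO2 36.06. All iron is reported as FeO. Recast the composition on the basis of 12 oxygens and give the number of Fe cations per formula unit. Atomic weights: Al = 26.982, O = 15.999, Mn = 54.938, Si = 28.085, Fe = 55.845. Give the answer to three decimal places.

12.27 wt% MnO ÷ 70.937 g/mol = 0.17297 mol, giving 0.17297 Mn and 0.17297 O.
31.02 wt% FeO ÷ 71.844 g/mol = 0.43177 mol, giving 0.43177 Fe and 0.43177 O.
20.58 wt% Al2O3 ÷ 101.961 g/mol = 0.20184 mol, giving 0.40368 Al and 0.60552 O.
36.06 wt% SiO2 ÷ 60.083 g/mol = 0.60017 mol, giving 0.60017 Si and 1.20034 O.
Oxygen sums to 2.41060; scaling by 12/2.41060 = 4.97801 puts the formula on 12 O.
Fe: 0.43177 × 4.97801 = 2.149 atoms per formula unit.

2.149 Fe apfu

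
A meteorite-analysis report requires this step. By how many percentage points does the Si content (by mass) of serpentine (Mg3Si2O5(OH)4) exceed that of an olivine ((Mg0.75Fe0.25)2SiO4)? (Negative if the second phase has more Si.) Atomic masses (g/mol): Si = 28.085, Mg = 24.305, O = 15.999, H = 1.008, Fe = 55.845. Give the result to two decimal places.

First mineral: 56.170 g Si in 277.108 g formula = 20.27 wt% Si.
Second mineral: 28.085 g Si in 156.461 g formula = 17.95 wt% Si.
20.27% − 17.95% gives a difference of 2.32 percentage points.

2.32 percentage points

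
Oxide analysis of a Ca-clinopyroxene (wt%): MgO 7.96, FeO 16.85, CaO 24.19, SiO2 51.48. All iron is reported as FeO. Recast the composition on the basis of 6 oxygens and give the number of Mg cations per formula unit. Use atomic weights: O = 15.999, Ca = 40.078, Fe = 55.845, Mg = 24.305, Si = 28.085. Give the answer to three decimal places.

0.460 Mg apfu

7.96 wt% MgO ÷ 40.304 g/mol = 0.19750 mol, giving 0.19750 Mg and 0.19750 O.
16.85 wt% FeO ÷ 71.844 g/mol = 0.23454 mol, giving 0.23454 Fe and 0.23454 O.
24.19 wt% CaO ÷ 56.077 g/mol = 0.43137 mol, giving 0.43137 Ca and 0.43137 O.
51.48 wt% SiO2 ÷ 60.083 g/mol = 0.85681 mol, giving 0.85681 Si and 1.71362 O.
Oxygen sums to 2.57703; scaling by 6/2.57703 = 2.32826 puts the formula on 6 O.
Mg: 0.19750 × 2.32826 = 0.460 atoms per formula unit.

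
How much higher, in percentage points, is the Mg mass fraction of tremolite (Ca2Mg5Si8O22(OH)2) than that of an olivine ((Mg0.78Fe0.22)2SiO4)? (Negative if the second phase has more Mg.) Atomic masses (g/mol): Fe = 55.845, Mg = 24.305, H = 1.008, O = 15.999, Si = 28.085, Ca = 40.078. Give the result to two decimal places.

M(Ca2Mg5Si8O22(OH)2) = 812.353 g/mol, so wt% Mg = 121.525/812.353 × 100 = 14.96%.
M((Mg0.78Fe0.22)2SiO4) = 154.569 g/mol, so wt% Mg = 37.916/154.569 × 100 = 24.53%.
14.96 − 24.53 = -9.57 pp.

-9.57 percentage points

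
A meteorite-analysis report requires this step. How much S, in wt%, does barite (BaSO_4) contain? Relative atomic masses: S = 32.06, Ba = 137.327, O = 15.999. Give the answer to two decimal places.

13.74 wt%

M(BaSO_4) = 233.383 g/mol.
S contributes 1 × 32.06 = 32.060 g per mole.
32.060/233.383 = 0.1374 → 13.74%.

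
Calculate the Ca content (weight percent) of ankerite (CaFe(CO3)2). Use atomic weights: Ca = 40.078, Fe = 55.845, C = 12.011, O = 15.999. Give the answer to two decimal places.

Formula mass = 1×40.078 + 1×55.845 + 2×12.011 + 6×15.999 = 215.939 g/mol, of which 40.078 g is Ca.
So Ca makes up 40.078/215.939 = 0.1856 of the mass, i.e. 18.56%.

18.56 weight percent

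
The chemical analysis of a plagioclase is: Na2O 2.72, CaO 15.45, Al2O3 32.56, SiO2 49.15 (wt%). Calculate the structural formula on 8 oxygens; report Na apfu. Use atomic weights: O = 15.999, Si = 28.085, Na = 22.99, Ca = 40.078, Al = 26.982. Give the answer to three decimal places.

Na2O: 2.72/61.979 = 0.04389 mol → 0.08778 mol Na, 0.04389 mol O.
CaO: 15.45/56.077 = 0.27551 mol → 0.27551 mol Ca, 0.27551 mol O.
Al2O3: 32.56/101.961 = 0.31934 mol → 0.63868 mol Al, 0.95802 mol O.
SiO2: 49.15/60.083 = 0.81804 mol → 0.81804 mol Si, 1.63608 mol O.
Total oxygen = 2.91350 mol. Normalization factor = 8/2.91350 = 2.74584.
Na per 8 O = 0.08778 × 2.74584 = 0.241.

0.241 Na apfu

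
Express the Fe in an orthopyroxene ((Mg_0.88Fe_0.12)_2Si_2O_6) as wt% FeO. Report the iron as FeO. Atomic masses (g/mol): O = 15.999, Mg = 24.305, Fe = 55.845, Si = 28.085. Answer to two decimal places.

M((Mg_0.88Fe_0.12)_2Si_2O_6) = 208.344 g/mol; M(FeO) = 71.844 g/mol.
Moles FeO per formula unit = 0.24 Fe ÷ 1 = 0.2400.
FeO fraction = (0.2400 × 71.844) / 208.344 = 17.243/208.344 = 0.0828.

8.28 wt%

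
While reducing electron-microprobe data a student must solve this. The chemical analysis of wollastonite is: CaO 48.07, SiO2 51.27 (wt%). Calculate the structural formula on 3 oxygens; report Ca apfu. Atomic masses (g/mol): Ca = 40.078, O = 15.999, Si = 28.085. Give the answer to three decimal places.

1.003 Ca apfu

CaO: 48.07/56.077 = 0.85721 mol → 0.85721 mol Ca, 0.85721 mol O.
SiO2: 51.27/60.083 = 0.85332 mol → 0.85332 mol Si, 1.70664 mol O.
Total oxygen = 2.56385 mol. Normalization factor = 3/2.56385 = 1.17012.
Ca per 3 O = 0.85721 × 1.17012 = 1.003.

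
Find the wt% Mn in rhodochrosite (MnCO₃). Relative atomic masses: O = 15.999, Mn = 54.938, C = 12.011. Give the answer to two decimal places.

47.79 weight percent

Formula mass = 1*54.938 + 1*12.011 + 3*15.999 = 114.946 g/mol, of which 54.938 g is Mn.
So Mn makes up 54.938/114.946 = 0.4779 of the mass, i.e. 47.79%.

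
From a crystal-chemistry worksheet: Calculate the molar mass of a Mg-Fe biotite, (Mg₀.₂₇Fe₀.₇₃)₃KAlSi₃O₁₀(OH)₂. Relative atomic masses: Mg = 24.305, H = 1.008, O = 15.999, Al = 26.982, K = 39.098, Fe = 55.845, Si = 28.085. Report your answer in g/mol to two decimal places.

486.33 g/mol

The formula mass is the sum 0.81·24.305 + 2.19·55.845 + 1·39.098 + 1·26.982 + 3·28.085 + 12·15.999 + 2·1.008.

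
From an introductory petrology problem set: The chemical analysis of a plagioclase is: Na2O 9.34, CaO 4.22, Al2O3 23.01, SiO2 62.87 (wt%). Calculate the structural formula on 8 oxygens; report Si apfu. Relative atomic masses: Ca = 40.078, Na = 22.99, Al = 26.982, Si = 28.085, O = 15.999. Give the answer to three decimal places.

Na2O: 9.34/61.979 = 0.15070 mol → 0.30140 mol Na, 0.15070 mol O.
CaO: 4.22/56.077 = 0.07525 mol → 0.07525 mol Ca, 0.07525 mol O.
Al2O3: 23.01/101.961 = 0.22567 mol → 0.45134 mol Al, 0.67701 mol O.
SiO2: 62.87/60.083 = 1.04639 mol → 1.04639 mol Si, 2.09278 mol O.
Total oxygen = 2.99574 mol. Normalization factor = 8/2.99574 = 2.67046.
Si per 8 O = 1.04639 × 2.67046 = 2.794.

2.794 Si apfu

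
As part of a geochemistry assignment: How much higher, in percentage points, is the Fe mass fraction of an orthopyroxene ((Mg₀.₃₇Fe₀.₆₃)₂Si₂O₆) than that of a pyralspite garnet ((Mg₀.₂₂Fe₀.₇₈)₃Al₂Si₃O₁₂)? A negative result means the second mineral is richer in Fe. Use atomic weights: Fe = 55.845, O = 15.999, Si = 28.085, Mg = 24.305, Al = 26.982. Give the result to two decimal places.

1.86 percentage points

Fe in (Mg₀.₃₇Fe₀.₆₃)₂Si₂O₆: molar mass 240.514 g/mol; 1.26×55.845 = 70.365 g → 29.26 wt%.
Fe in (Mg₀.₂₂Fe₀.₇₈)₃Al₂Si₃O₁₂: molar mass 476.926 g/mol; 2.34×55.845 = 130.677 g → 27.40 wt%.
Difference = 29.26 − 27.40 = 1.86 percentage points.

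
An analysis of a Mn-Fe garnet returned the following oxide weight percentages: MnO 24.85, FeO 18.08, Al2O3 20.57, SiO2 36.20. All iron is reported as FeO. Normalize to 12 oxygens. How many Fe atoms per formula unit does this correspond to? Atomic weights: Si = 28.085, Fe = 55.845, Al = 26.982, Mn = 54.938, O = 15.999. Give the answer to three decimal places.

1.252 Fe apfu

24.85 wt% MnO ÷ 70.937 g/mol = 0.35031 mol, giving 0.35031 Mn and 0.35031 O.
18.08 wt% FeO ÷ 71.844 g/mol = 0.25166 mol, giving 0.25166 Fe and 0.25166 O.
20.57 wt% Al2O3 ÷ 101.961 g/mol = 0.20174 mol, giving 0.40348 Al and 0.60522 O.
36.20 wt% SiO2 ÷ 60.083 g/mol = 0.60250 mol, giving 0.60250 Si and 1.20500 O.
Oxygen sums to 2.41219; scaling by 12/2.41219 = 4.97473 puts the formula on 12 O.
Fe: 0.25166 × 4.97473 = 1.252 atoms per formula unit.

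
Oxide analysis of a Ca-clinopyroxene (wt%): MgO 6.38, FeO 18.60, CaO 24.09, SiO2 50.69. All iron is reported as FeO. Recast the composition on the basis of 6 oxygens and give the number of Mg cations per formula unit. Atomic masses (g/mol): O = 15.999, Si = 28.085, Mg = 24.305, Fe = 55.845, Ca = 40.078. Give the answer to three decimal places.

0.375 Mg apfu

MgO (M=40.304): mol = 0.15830; Mg = 0.15830, O = 0.15830.
FeO (M=71.844): mol = 0.25889; Fe = 0.25889, O = 0.25889.
CaO (M=56.077): mol = 0.42959; Ca = 0.42959, O = 0.42959.
SiO2 (M=60.083): mol = 0.84367; Si = 0.84367, O = 1.68734.
ΣO = 2.53412; factor = 6/ΣO = 2.36769.
Mg apfu = 0.15830 × 2.36769 = 0.375.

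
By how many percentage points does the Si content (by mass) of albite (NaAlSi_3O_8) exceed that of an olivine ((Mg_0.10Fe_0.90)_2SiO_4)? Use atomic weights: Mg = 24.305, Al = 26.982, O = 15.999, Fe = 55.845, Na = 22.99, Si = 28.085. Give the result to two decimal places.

17.91 percentage points

First mineral: 84.255 g Si in 262.219 g formula = 32.13 wt% Si.
Second mineral: 28.085 g Si in 197.463 g formula = 14.22 wt% Si.
32.13% − 14.22% gives a difference of 17.91 percentage points.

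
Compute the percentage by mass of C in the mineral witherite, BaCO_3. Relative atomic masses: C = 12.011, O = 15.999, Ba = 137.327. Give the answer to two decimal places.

6.09 weight percent

Formula mass = 1×137.327 + 1×12.011 + 3×15.999 = 197.335 g/mol, of which 12.011 g is C.
So C makes up 12.011/197.335 = 0.0609 of the mass, i.e. 6.09%.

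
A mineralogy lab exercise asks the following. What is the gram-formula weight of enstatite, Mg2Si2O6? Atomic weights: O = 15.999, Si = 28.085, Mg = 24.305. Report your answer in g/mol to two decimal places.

The formula mass is the sum 2*24.305 + 2*28.085 + 6*15.999.

200.77 g/mol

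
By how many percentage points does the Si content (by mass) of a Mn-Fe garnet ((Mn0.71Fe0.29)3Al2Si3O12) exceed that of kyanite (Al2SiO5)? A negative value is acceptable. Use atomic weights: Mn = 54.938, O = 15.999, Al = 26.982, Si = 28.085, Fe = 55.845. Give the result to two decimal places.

M((Mn0.71Fe0.29)3Al2Si3O12) = 495.810 g/mol, so wt% Si = 84.255/495.810 × 100 = 16.99%.
M(Al2SiO5) = 162.044 g/mol, so wt% Si = 28.085/162.044 × 100 = 17.33%.
16.99 − 17.33 = -0.34 pp.

-0.34 percentage points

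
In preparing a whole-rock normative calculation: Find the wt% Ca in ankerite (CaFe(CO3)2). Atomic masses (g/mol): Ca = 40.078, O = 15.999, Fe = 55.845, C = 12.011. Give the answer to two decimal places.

M(CaFe(CO3)2) = 215.939 g/mol.
Ca contributes 1 × 40.078 = 40.078 g per mole.
40.078/215.939 = 0.1856 → 18.56%.

18.56 wt%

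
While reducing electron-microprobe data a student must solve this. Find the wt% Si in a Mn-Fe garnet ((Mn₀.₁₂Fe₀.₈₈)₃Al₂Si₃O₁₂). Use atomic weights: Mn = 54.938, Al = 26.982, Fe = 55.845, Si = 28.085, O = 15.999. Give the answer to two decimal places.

Formula mass = 0.36*54.938 + 2.64*55.845 + 2*26.982 + 3*28.085 + 12*15.999 = 497.415 g/mol, of which 84.255 g is Si.
So Si makes up 84.255/497.415 = 0.1694 of the mass, i.e. 16.94%.

16.94 wt%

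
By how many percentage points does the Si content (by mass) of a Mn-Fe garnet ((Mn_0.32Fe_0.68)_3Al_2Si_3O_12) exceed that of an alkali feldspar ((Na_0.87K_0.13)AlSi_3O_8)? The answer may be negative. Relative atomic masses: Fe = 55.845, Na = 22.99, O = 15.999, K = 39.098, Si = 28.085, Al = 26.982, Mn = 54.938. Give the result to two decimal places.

-14.92 percentage points

M((Mn_0.32Fe_0.68)_3Al_2Si_3O_12) = 496.871 g/mol, so wt% Si = 84.255/496.871 × 100 = 16.96%.
M((Na_0.87K_0.13)AlSi_3O_8) = 264.313 g/mol, so wt% Si = 84.255/264.313 × 100 = 31.88%.
16.96 − 31.88 = -14.92 pp.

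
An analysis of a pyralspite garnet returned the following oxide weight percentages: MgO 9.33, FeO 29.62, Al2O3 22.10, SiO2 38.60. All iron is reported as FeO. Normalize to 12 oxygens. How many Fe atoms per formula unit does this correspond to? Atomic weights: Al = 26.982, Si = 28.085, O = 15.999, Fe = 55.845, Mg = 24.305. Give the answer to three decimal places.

1.918 Fe apfu

MgO (M=40.304): mol = 0.23149; Mg = 0.23149, O = 0.23149.
FeO (M=71.844): mol = 0.41228; Fe = 0.41228, O = 0.41228.
Al2O3 (M=101.961): mol = 0.21675; Al = 0.43350, O = 0.65025.
SiO2 (M=60.083): mol = 0.64244; Si = 0.64244, O = 1.28488.
ΣO = 2.57890; factor = 12/ΣO = 4.65315.
Fe apfu = 0.41228 × 4.65315 = 1.918.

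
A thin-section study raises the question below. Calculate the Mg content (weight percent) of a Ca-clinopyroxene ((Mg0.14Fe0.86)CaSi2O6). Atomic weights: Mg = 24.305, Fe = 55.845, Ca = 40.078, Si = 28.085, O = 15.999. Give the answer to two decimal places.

1.40 weight percent

M((Mg0.14Fe0.86)CaSi2O6) = 243.671 g/mol.
Mg contributes 0.14 × 24.305 = 3.403 g per mole.
3.403/243.671 = 0.0140 → 1.40%.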